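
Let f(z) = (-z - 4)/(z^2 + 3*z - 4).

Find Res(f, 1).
Write f(z) = P(z)/Q(z) with P(z) = -z - 4 and Q(z) = z^2 + 3*z - 4.
The denominator factors as Q(z) = (z - 1)*(z + 4), so z = 1 is a simple zero of Q and P is analytic there; z = 1 is therefore a simple pole and
  Res(f, z₀) = P(z₀)/Q'(z₀).

Q'(z) = 2*z + 3, so Q'(1) = 5.
P(1) = -5.

Res(f, 1) = (-5)/(5) = -1

Final answer: -1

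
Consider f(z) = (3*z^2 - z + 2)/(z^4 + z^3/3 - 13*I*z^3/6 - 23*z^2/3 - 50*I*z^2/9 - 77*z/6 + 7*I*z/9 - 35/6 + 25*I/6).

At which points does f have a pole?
{-2 - I/3, -1, -1/3 + I, 3 + 3*I/2}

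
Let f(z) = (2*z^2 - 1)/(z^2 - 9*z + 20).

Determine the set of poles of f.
The singularities of f are the zeros of the denominator. Factoring,
  z^2 - 9*z + 20 = (z - 5)*(z - 4)
so the candidates are z = 5, z = 4.

Check the numerator P(z) = 2*z^2 - 1 at each one:
  P(5) = 49 ≠ 0, so z = 5 is a (simple) pole.
  P(4) = 31 ≠ 0, so z = 4 is a (simple) pole.

Poles of f: {4, 5}

Final answer: {4, 5}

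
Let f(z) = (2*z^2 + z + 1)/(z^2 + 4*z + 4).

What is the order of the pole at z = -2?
Factor the denominator:
  z^2 + 4*z + 4 = (z + 2)^2

The numerator P(z) = 2*z^2 + z + 1 has P(-2) = 7 ≠ 0, so no factor of (z + 2) cancels.
Near z = -2 we can therefore write f(z) = g(z)/(z + 2)^2 with g analytic at -2 and g(-2) ≠ 0 (g is just the numerator).

Hence z = -2 is a pole of order 2.

Final answer: 2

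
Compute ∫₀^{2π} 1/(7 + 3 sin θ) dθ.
Call the integral J. The integrand is 2π-periodic and we integrate over a full period, so shifting θ does not change the value (θ → θ + π/2 turns sin θ into cos θ). Hence
  J = ∫₀^{2π} dθ/(7 + 3 cos θ).
Put z = e^{iθ}: then cos θ = (z + 1/z)/2, dθ = dz/(iz), and z runs once counterclockwise around |z| = 1:
  J = ∮_{|z|=1} 1/(7 + 3*(z + 1/z)/2) · dz/(iz) = (2/i) ∮_{|z|=1} dz/(3*z^2 + 14*z + 3).
The roots of 3*z^2 + 14*z + 3 are z = (-7 ± sqrt(7^2 - 3^2))/3, with sqrt(40) = 2*sqrt(10); their product is 1, so only z₊ = -7/3 + 2*sqrt(10)/3 lies inside the unit circle (z₋ = -7/3 - 2*sqrt(10)/3 lies outside).
z₊ is a simple zero of q(z) = 3*z^2 + 14*z + 3, so Res(1/q, z₊) = 1/q'(z₊) with q'(z) = 6*z + 14; and q'(z₊) = 3*(z₊ - z₋) = 4*sqrt(10).
Therefore J = (2/i) · 2πi · 1/(4*sqrt(10)) = 2*pi/(2*sqrt(10)) = sqrt(10)*pi/10

Final answer: sqrt(10)*pi/10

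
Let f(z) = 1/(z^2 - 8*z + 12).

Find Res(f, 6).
1/4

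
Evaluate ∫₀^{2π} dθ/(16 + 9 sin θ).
Call the integral J. The integrand is 2π-periodic and we integrate over a full period, so shifting θ does not change the value (θ → θ + π/2 turns sin θ into cos θ). Hence
  J = ∫₀^{2π} dθ/(16 + 9 cos θ).
Put z = e^{iθ}: then cos θ = (z + 1/z)/2, dθ = dz/(iz), and z runs once counterclockwise around |z| = 1:
  J = ∮_{|z|=1} 1/(16 + 9*(z + 1/z)/2) · dz/(iz) = (2/i) ∮_{|z|=1} dz/(9*z^2 + 32*z + 9).
The roots of 9*z^2 + 32*z + 9 are z = (-16 ± sqrt(16^2 - 9^2))/9, with sqrt(175) = 5*sqrt(7); their product is 1, so only z₊ = -16/9 + 5*sqrt(7)/9 lies inside the unit circle (z₋ = -16/9 - 5*sqrt(7)/9 lies outside).
z₊ is a simple zero of q(z) = 9*z^2 + 32*z + 9, so Res(1/q, z₊) = 1/q'(z₊) with q'(z) = 18*z + 32; and q'(z₊) = 9*(z₊ - z₋) = 10*sqrt(7).
Therefore J = (2/i) · 2πi · 1/(10*sqrt(7)) = 2*pi/(5*sqrt(7)) = 2*sqrt(7)*pi/35

Final answer: 2*sqrt(7)*pi/35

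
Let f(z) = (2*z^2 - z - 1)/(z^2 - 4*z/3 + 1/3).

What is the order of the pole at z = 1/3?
Factor the denominator:
  z^2 - 4*z/3 + 1/3 = (z - 1/3)*(z - 1)

The numerator P(z) = 2*z^2 - z - 1 has P(1/3) = -10/9 ≠ 0, so no factor of (z - 1/3) cancels.
Near z = 1/3 we can therefore write f(z) = g(z)/(z - 1/3) with g analytic at 1/3 and g(1/3) ≠ 0 (g is the numerator divided by the remaining denominator factors).

Hence z = 1/3 is a pole of order 1.

Final answer: 1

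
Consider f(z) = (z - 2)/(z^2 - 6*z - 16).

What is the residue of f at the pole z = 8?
Write f(z) = P(z)/Q(z) with P(z) = z - 2 and Q(z) = z^2 - 6*z - 16.
The denominator factors as Q(z) = (z - 8)*(z + 2), so z = 8 is a simple zero of Q and P is analytic there; z = 8 is therefore a simple pole and
  Res(f, z₀) = P(z₀)/Q'(z₀).

Q'(z) = 2*z - 6, so Q'(8) = 10.
P(8) = 6.

Res(f, 8) = (6)/(10) = 3/5

Final answer: 3/5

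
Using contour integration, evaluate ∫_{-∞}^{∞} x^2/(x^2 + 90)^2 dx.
sqrt(10)*pi/60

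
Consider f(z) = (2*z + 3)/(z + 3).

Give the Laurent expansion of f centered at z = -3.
Put w = z - (-3), i.e. z = w - 3. The denominator is w, so it suffices to rewrite the numerator in powers of w.

P(z) = 2*z + 3
P(w - 3) = -3 + 2*w

Dividing each term by w:
  f = -3/w + 2

Substituting back w = z + 3:
  f(z) = -3/(z + 3) + 2

The series is finite because the numerator is a polynomial; the negative powers form the principal part, and the coefficient of 1/(z + 3) gives Res(f, -3) = -3.

Final answer: -3/(z + 3) + 2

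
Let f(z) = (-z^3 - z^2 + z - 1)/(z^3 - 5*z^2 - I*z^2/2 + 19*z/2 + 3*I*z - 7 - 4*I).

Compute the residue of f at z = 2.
Write f(z) = P(z)/Q(z) with P(z) = -z^3 - z^2 + z - 1 and Q(z) = z^3 - 5*z^2 - I*z^2/2 + 19*z/2 + 3*I*z - 7 - 4*I.
The denominator factors as Q(z) = (z - 1 - 3*I/2)*(z - 2)*(z - 2 + I), so z = 2 is a simple zero of Q and P is analytic there; z = 2 is therefore a simple pole and
  Res(f, z₀) = P(z₀)/Q'(z₀).

Q'(z) = 3*z^2 - 10*z - I*z + 19/2 + 3*I, so Q'(2) = 3/2 + I.
P(2) = -11.

Res(f, 2) = (-11)/(3/2 + I) = -66/13 + 44*I/13

Final answer: -66/13 + 44*I/13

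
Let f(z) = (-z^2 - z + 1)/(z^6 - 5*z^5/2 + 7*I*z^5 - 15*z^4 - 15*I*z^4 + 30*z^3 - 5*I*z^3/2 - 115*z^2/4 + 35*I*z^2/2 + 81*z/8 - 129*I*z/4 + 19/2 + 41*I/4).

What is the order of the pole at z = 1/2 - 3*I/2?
Factor the denominator:
  z^6 - 5*z^5/2 + 7*I*z^5 - 15*z^4 - 15*I*z^4 + 30*z^3 - 5*I*z^3/2 - 115*z^2/4 + 35*I*z^2/2 + 81*z/8 - 129*I*z/4 + 19/2 + 41*I/4 = (z - 1/2 + 3*I/2)^4*(z + 2*I)*(z - 1/2 - I)

The numerator P(z) = -z^2 - z + 1 has P(1/2 - 3*I/2) = 5/2 + 3*I ≠ 0, so no factor of (z - 1/2 + 3*I/2) cancels.
Near z = 1/2 - 3*I/2 we can therefore write f(z) = g(z)/(z - 1/2 + 3*I/2)^4 with g analytic at 1/2 - 3*I/2 and g(1/2 - 3*I/2) ≠ 0 (g is the numerator divided by the remaining denominator factors).

Hence z = 1/2 - 3*I/2 is a pole of order 4.

Final answer: 4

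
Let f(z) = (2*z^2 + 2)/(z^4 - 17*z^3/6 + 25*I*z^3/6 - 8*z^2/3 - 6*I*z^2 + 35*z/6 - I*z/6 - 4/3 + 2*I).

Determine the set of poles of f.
The singularities of f are the zeros of the denominator. Factoring,
  z^4 - 17*z^3/6 + 25*I*z^3/6 - 8*z^2/3 - 6*I*z^2 + 35*z/6 - I*z/6 - 4/3 + 2*I = (z - 1/2 + I/2)*(z - 1)*(z - 2 + 3*I)*(z + 2/3 + 2*I/3)
so the candidates are z = 1/2 - I/2, z = 1, z = 2 - 3*I, z = -2/3 - 2*I/3.

Check the numerator P(z) = 2*z^2 + 2 at each one:
  P(1/2 - I/2) = 2 - I ≠ 0, so z = 1/2 - I/2 is a (simple) pole.
  P(1) = 4 ≠ 0, so z = 1 is a (simple) pole.
  P(2 - 3*I) = -8 - 24*I ≠ 0, so z = 2 - 3*I is a (simple) pole.
  P(-2/3 - 2*I/3) = 2 + 16*I/9 ≠ 0, so z = -2/3 - 2*I/3 is a (simple) pole.

Poles of f: {-2/3 - 2*I/3, 1/2 - I/2, 1, 2 - 3*I}

Final answer: {-2/3 - 2*I/3, 1/2 - I/2, 1, 2 - 3*I}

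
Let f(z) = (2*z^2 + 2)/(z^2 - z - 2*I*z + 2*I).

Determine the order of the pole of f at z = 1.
Factor the denominator:
  z^2 - z - 2*I*z + 2*I = (z - 1)*(z - 2*I)

The numerator P(z) = 2*z^2 + 2 has P(1) = 4 ≠ 0, so no factor of (z - 1) cancels.
Near z = 1 we can therefore write f(z) = g(z)/(z - 1) with g analytic at 1 and g(1) ≠ 0 (g is the numerator divided by the remaining denominator factors).

Hence z = 1 is a pole of order 1.

Final answer: 1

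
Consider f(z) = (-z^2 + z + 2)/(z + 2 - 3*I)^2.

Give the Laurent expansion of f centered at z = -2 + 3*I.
Put w = z - (-2 + 3*I), i.e. z = w - 2 + 3*I. The denominator is w^2, so it suffices to rewrite the numerator in powers of w.

P(z) = -z^2 + z + 2
P(w - 2 + 3*I) = 5 + 15*I + (5 - 6*I)*w - w^2

Dividing each term by w^2:
  f = (5 + 15*I)/w^2 + (5 - 6*I)/w - 1

Substituting back w = z + 2 - 3*I:
  f(z) = (5 + 15*I)/(z + 2 - 3*I)^2 + (5 - 6*I)/(z + 2 - 3*I) - 1

The series is finite because the numerator is a polynomial; the negative powers form the principal part, and the coefficient of 1/(z + 2 - 3*I) gives Res(f, -2 + 3*I) = 5 - 6*I.

Final answer: (5 + 15*I)/(z + 2 - 3*I)^2 + (5 - 6*I)/(z + 2 - 3*I) - 1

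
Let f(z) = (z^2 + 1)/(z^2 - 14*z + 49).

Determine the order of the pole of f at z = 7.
Factor the denominator:
  z^2 - 14*z + 49 = (z - 7)^2

The numerator P(z) = z^2 + 1 has P(7) = 50 ≠ 0, so no factor of (z - 7) cancels.
Near z = 7 we can therefore write f(z) = g(z)/(z - 7)^2 with g analytic at 7 and g(7) ≠ 0 (g is just the numerator).

Hence z = 7 is a pole of order 2.

Final answer: 2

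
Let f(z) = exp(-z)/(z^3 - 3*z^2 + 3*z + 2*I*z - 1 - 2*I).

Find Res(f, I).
Write f(z) = P(z)/Q(z) with P(z) = exp(-z) and Q(z) = z^3 - 3*z^2 + 3*z + 2*I*z - 1 - 2*I.
The denominator factors as Q(z) = (z - 1)*(z - 2 + I)*(z - I), so z = I is a simple zero of Q and P is analytic there; z = I is therefore a simple pole and
  Res(f, z₀) = P(z₀)/Q'(z₀).

Q'(z) = 3*z^2 - 6*z + 3 + 2*I, so Q'(I) = -4*I.
P(I) = exp(-I).

Res(f, I) = (exp(-I))/(-4*I) = I*exp(-I)/4

Final answer: I*exp(-I)/4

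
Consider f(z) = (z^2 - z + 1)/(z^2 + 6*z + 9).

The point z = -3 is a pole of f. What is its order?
2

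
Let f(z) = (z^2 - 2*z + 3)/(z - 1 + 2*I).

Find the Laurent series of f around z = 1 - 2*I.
Put w = z - (1 - 2*I), i.e. z = w + 1 - 2*I. The denominator is w, so it suffices to rewrite the numerator in powers of w.

P(z) = z^2 - 2*z + 3
P(w + 1 - 2*I) = -2 - 4*I*w + w^2

Dividing each term by w:
  f = -2/w - 4*I + w

Substituting back w = z - 1 + 2*I:
  f(z) = -2/(z - 1 + 2*I) - 4*I + (z - 1 + 2*I)

The series is finite because the numerator is a polynomial; the negative powers form the principal part, and the coefficient of 1/(z - 1 + 2*I) gives Res(f, 1 - 2*I) = -2.

Final answer: -2/(z - 1 + 2*I) - 4*I + (z - 1 + 2*I)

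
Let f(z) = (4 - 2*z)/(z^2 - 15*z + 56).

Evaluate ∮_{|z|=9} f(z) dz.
By the residue theorem, ∮_C f(z) dz = 2πi · (sum of the residues of f at the poles inside |z| = 9).

The denominator factors as (z - 7)*(z - 8), so the singularities of f are simple poles at z = 7, z = 8.
  |7|² = 49 < 81 = 9², so this pole is inside the contour.
  |8|² = 64 < 81 = 9², so this pole is inside the contour.

With P(z) = 4 - 2*z and Q(z) = z^2 - 15*z + 56, each pole is simple, so Res(f, z₀) = P(z₀)/Q'(z₀) with Q'(z) = 2*z - 15.
  Res(f, 7) = P(7)/Q'(7) = (-10)/(-1) = 10
  Res(f, 8) = P(8)/Q'(8) = (-12)/(1) = -12

Sum of residues inside C: -2
∮_C f(z) dz = 2πi · (-2) = -4*I*pi

Final answer: -4*I*pi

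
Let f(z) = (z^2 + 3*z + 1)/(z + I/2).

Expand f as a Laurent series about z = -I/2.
Put w = z - (-I/2), i.e. z = w - I/2. The denominator is w, so it suffices to rewrite the numerator in powers of w.

P(z) = z^2 + 3*z + 1
P(w - I/2) = 3/4 - 3*I/2 + (3 - I)*w + w^2

Dividing each term by w:
  f = (3/4 - 3*I/2)/w + 3 - I + w

Substituting back w = z + I/2:
  f(z) = (3/4 - 3*I/2)/(z + I/2) + 3 - I + (z + I/2)

The series is finite because the numerator is a polynomial; the negative powers form the principal part, and the coefficient of 1/(z + I/2) gives Res(f, -I/2) = 3/4 - 3*I/2.

Final answer: (3/4 - 3*I/2)/(z + I/2) + 3 - I + (z + I/2)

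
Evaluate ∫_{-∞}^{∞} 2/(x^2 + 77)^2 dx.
Let f(z) = 2/(z^2 + 77)^2. The denominator has no real zeros and deg Q - deg P = 4 ≥ 2, so the integral of f over the upper semicircle |z| = R tends to 0 as R → ∞. Closing the contour in the upper half-plane,
  ∫_{-∞}^{∞} f(x) dx = 2πi · Σ Res(f, z_k)  over the poles with Im z_k > 0.

Zeros of the denominator: z^2 + 77 = 0 gives z = ±sqrt(77)*I.
Upper half-plane: z = sqrt(77)*I (a pole of order 2).

Write f(z) = g(z)/(z - sqrt(77)*I)^2 with g(z) = 2/(z + sqrt(77)*I)^2. For a double pole, Res(f, z₀) = g'(z₀):
  g'(z) = -4/(z + sqrt(77)*I)^3
  Res(f, sqrt(77)*I) = g'(sqrt(77)*I) = -sqrt(77)*I/11858

∫_{-∞}^{∞} f(x) dx = 2πi · (-sqrt(77)*I/11858) = sqrt(77)*pi/5929

Final answer: sqrt(77)*pi/5929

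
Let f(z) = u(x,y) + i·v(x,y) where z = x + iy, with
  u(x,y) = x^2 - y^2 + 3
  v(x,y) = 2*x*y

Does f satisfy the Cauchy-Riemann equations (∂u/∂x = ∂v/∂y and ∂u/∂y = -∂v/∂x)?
∂u/∂x = 2*x
∂v/∂y = 2*x
∂u/∂y = -2*y
∂v/∂x = 2*y
∂u/∂x = ∂v/∂y and ∂u/∂y = -∂v/∂x hold identically; f is analytic.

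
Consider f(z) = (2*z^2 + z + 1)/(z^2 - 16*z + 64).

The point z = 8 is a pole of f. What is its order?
2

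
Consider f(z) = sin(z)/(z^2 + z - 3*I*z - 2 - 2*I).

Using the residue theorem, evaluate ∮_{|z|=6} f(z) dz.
By the residue theorem, ∮_C f(z) dz = 2πi · (sum of the residues of f at the poles inside |z| = 6).

The denominator factors as (z - 2*I)*(z + 1 - I), so the singularities of f are simple poles at z = 2*I, z = -1 + I.
  |2*I|² = 4 < 36 = 6², so this pole is inside the contour.
  |-1 + I|² = 2 < 36 = 6², so this pole is inside the contour.

With P(z) = sin(z) and Q(z) = z^2 + z - 3*I*z - 2 - 2*I, each pole is simple, so Res(f, z₀) = P(z₀)/Q'(z₀) with Q'(z) = 2*z + 1 - 3*I.
  Res(f, 2*I) = P(2*I)/Q'(2*I) = (I*sinh(2))/(1 + I) = (1/2 + I/2)*sinh(2)
  Res(f, -1 + I) = P(-1 + I)/Q'(-1 + I) = (-sin(1 - I))/(-1 - I) = (1/2 - I/2)*sin(1 - I)

Sum of residues inside C: (1/2 - I/2)*sin(1 - I) + (1/2 + I/2)*sinh(2)
∮_C f(z) dz = 2πi · ((1/2 - I/2)*sin(1 - I) + (1/2 + I/2)*sinh(2)) = pi*(1 + I)*sin(1 - I) + pi*(-1 + I)*sinh(2)

Final answer: pi*(1 + I)*sin(1 - I) + pi*(-1 + I)*sinh(2)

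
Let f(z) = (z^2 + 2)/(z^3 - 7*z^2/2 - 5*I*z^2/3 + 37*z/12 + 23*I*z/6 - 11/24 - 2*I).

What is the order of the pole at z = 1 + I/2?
2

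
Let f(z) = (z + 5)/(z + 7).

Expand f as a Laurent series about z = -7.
Put w = z - (-7), i.e. z = w - 7. The denominator is w, so it suffices to rewrite the numerator in powers of w.

P(z) = z + 5
P(w - 7) = -2 + w

Dividing each term by w:
  f = -2/w + 1

Substituting back w = z + 7:
  f(z) = -2/(z + 7) + 1

The series is finite because the numerator is a polynomial; the negative powers form the principal part, and the coefficient of 1/(z + 7) gives Res(f, -7) = -2.

Final answer: -2/(z + 7) + 1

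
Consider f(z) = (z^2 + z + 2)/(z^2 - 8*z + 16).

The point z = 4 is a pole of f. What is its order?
Factor the denominator:
  z^2 - 8*z + 16 = (z - 4)^2

The numerator P(z) = z^2 + z + 2 has P(4) = 22 ≠ 0, so no factor of (z - 4) cancels.
Near z = 4 we can therefore write f(z) = g(z)/(z - 4)^2 with g analytic at 4 and g(4) ≠ 0 (g is just the numerator).

Hence z = 4 is a pole of order 2.

Final answer: 2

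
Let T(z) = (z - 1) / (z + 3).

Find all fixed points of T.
{-1}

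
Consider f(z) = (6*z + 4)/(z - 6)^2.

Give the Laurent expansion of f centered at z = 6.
Put w = z - (6), i.e. z = w + 6. The denominator is w^2, so it suffices to rewrite the numerator in powers of w.

P(z) = 6*z + 4
P(w + 6) = 40 + 6*w

Dividing each term by w^2:
  f = 40/w^2 + 6/w

Substituting back w = z - 6:
  f(z) = 40/(z - 6)^2 + 6/(z - 6)

The series is finite because the numerator is a polynomial; the negative powers form the principal part, and the coefficient of 1/(z - 6) gives Res(f, 6) = 6.

Final answer: 40/(z - 6)^2 + 6/(z - 6)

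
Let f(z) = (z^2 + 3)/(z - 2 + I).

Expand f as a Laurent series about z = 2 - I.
Put w = z - (2 - I), i.e. z = w + 2 - I. The denominator is w, so it suffices to rewrite the numerator in powers of w.

P(z) = z^2 + 3
P(w + 2 - I) = 6 - 4*I + (4 - 2*I)*w + w^2

Dividing each term by w:
  f = (6 - 4*I)/w + 4 - 2*I + w

Substituting back w = z - 2 + I:
  f(z) = (6 - 4*I)/(z - 2 + I) + 4 - 2*I + (z - 2 + I)

The series is finite because the numerator is a polynomial; the negative powers form the principal part, and the coefficient of 1/(z - 2 + I) gives Res(f, 2 - I) = 6 - 4*I.

Final answer: (6 - 4*I)/(z - 2 + I) + 4 - 2*I + (z - 2 + I)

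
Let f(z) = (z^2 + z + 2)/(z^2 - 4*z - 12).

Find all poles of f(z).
The singularities of f are the zeros of the denominator. Factoring,
  z^2 - 4*z - 12 = (z - 6)*(z + 2)
so the candidates are z = 6, z = -2.

Check the numerator P(z) = z^2 + z + 2 at each one:
  P(6) = 44 ≠ 0, so z = 6 is a (simple) pole.
  P(-2) = 4 ≠ 0, so z = -2 is a (simple) pole.

Poles of f: {-2, 6}

Final answer: {-2, 6}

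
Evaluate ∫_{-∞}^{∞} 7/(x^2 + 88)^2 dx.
Let f(z) = 7/(z^2 + 88)^2. The denominator has no real zeros and deg Q - deg P = 4 ≥ 2, so the integral of f over the upper semicircle |z| = R tends to 0 as R → ∞. Closing the contour in the upper half-plane,
  ∫_{-∞}^{∞} f(x) dx = 2πi · Σ Res(f, z_k)  over the poles with Im z_k > 0.

Zeros of the denominator: z^2 + 88 = 0 gives z = ±2*sqrt(22)*I.
Upper half-plane: z = 2*sqrt(22)*I (a pole of order 2).

Write f(z) = g(z)/(z - 2*sqrt(22)*I)^2 with g(z) = 7/(z + 2*sqrt(22)*I)^2. For a double pole, Res(f, z₀) = g'(z₀):
  g'(z) = -14/(z + 2*sqrt(22)*I)^3
  Res(f, 2*sqrt(22)*I) = g'(2*sqrt(22)*I) = -7*sqrt(22)*I/15488

∫_{-∞}^{∞} f(x) dx = 2πi · (-7*sqrt(22)*I/15488) = 7*sqrt(22)*pi/7744

Final answer: 7*sqrt(22)*pi/7744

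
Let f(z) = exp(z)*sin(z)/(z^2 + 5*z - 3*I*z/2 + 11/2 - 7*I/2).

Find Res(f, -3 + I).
Write f(z) = P(z)/Q(z) with P(z) = exp(z)*sin(z) and Q(z) = z^2 + 5*z - 3*I*z/2 + 11/2 - 7*I/2.
The denominator factors as Q(z) = (z + 2 - I/2)*(z + 3 - I), so z = -3 + I is a simple zero of Q and P is analytic there; z = -3 + I is therefore a simple pole and
  Res(f, z₀) = P(z₀)/Q'(z₀).

Q'(z) = 2*z + 5 - 3*I/2, so Q'(-3 + I) = -1 + I/2.
P(-3 + I) = -exp(-3 + I)*sin(3 - I).

Res(f, -3 + I) = (-exp(-3 + I)*sin(3 - I))/(-1 + I/2) = (4/5 + 2*I/5)*exp(-3 + I)*sin(3 - I)

Final answer: (4/5 + 2*I/5)*exp(-3 + I)*sin(3 - I)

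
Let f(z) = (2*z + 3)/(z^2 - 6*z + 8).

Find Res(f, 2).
Write f(z) = P(z)/Q(z) with P(z) = 2*z + 3 and Q(z) = z^2 - 6*z + 8.
The denominator factors as Q(z) = (z - 4)*(z - 2), so z = 2 is a simple zero of Q and P is analytic there; z = 2 is therefore a simple pole and
  Res(f, z₀) = P(z₀)/Q'(z₀).

Q'(z) = 2*z - 6, so Q'(2) = -2.
P(2) = 7.

Res(f, 2) = (7)/(-2) = -7/2

Final answer: -7/2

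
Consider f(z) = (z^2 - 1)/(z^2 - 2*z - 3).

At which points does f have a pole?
The singularities of f are the zeros of the denominator. Factoring,
  z^2 - 2*z - 3 = (z - 3)*(z + 1)
so the candidates are z = 3, z = -1.

Check the numerator P(z) = z^2 - 1 at each one:
  P(3) = 8 ≠ 0, so z = 3 is a (simple) pole.
  P(-1) = 0, so the factor (z + 1) cancels and z = -1 is only a removable singularity, not a pole.

Poles of f: {3}

Final answer: {3}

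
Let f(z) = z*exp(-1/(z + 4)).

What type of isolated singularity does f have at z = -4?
Let u = z + 4. Then
  e^(-1/u) = Σ_{k≥0} (-1)^k/(k!·u^k) = 1 - 1/u + 1/(2*u^2) - 1/(6*u^3) + ...
which has infinitely many negative powers of u, so exp(-1/(z + 4)) has an essential singularity at z = -4.
The extra factor z is a nonzero polynomial; if the product had at most a pole at z = -4, dividing by that polynomial would leave exp(-1/(z + 4)) with at most a pole too — contradiction. (Equivalently, the product's Laurent series still has infinitely many negative powers.)
So the singularity is essential.

Final answer: essential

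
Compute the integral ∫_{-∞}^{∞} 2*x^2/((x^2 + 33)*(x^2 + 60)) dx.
2*pi*(-sqrt(33) + 2*sqrt(15))/27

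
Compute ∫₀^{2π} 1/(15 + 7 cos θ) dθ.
Let J = ∫₀^{2π} dθ/(15 + 7 cos θ).
Put z = e^{iθ}: then cos θ = (z + 1/z)/2, dθ = dz/(iz), and z runs once counterclockwise around |z| = 1:
  J = ∮_{|z|=1} 1/(15 + 7*(z + 1/z)/2) · dz/(iz) = (2/i) ∮_{|z|=1} dz/(7*z^2 + 30*z + 7).
The roots of 7*z^2 + 30*z + 7 are z = (-15 ± sqrt(15^2 - 7^2))/7, with sqrt(176) = 4*sqrt(11); their product is 1, so only z₊ = -15/7 + 4*sqrt(11)/7 lies inside the unit circle (z₋ = -15/7 - 4*sqrt(11)/7 lies outside).
z₊ is a simple zero of q(z) = 7*z^2 + 30*z + 7, so Res(1/q, z₊) = 1/q'(z₊) with q'(z) = 14*z + 30; and q'(z₊) = 7*(z₊ - z₋) = 8*sqrt(11).
Therefore J = (2/i) · 2πi · 1/(8*sqrt(11)) = 2*pi/(4*sqrt(11)) = sqrt(11)*pi/22

Final answer: sqrt(11)*pi/22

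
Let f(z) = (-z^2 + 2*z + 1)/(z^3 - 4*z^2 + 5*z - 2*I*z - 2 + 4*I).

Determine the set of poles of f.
The singularities of f are the zeros of the denominator. Factoring,
  z^3 - 4*z^2 + 5*z - 2*I*z - 2 + 4*I = (z - 2 - I)*(z - 2)*(z + I)
so the candidates are z = 2 + I, z = 2, z = -I.

Check the numerator P(z) = -z^2 + 2*z + 1 at each one:
  P(2 + I) = 2 - 2*I ≠ 0, so z = 2 + I is a (simple) pole.
  P(2) = 1 ≠ 0, so z = 2 is a (simple) pole.
  P(-I) = 2 - 2*I ≠ 0, so z = -I is a (simple) pole.

Poles of f: {-I, 2, 2 + I}

Final answer: {-I, 2, 2 + I}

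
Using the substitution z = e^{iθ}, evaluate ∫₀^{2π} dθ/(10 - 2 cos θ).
Call the integral J. The integrand is 2π-periodic and we integrate over a full period, so shifting θ does not change the value (θ → θ + π flips the sign of the trig term). Hence
  J = ∫₀^{2π} dθ/(10 + 2 cos θ).
Put z = e^{iθ}: then cos θ = (z + 1/z)/2, dθ = dz/(iz), and z runs once counterclockwise around |z| = 1:
  J = ∮_{|z|=1} 1/(10 + 2*(z + 1/z)/2) · dz/(iz) = (2/i) ∮_{|z|=1} dz/(2*z^2 + 20*z + 2).
The roots of 2*z^2 + 20*z + 2 are z = (-10 ± sqrt(10^2 - 2^2))/2, with sqrt(96) = 4*sqrt(6); their product is 1, so only z₊ = -5 + 2*sqrt(6) lies inside the unit circle (z₋ = -5 - 2*sqrt(6) lies outside).
z₊ is a simple zero of q(z) = 2*z^2 + 20*z + 2, so Res(1/q, z₊) = 1/q'(z₊) with q'(z) = 4*z + 20; and q'(z₊) = 2*(z₊ - z₋) = 8*sqrt(6).
Therefore J = (2/i) · 2πi · 1/(8*sqrt(6)) = 2*pi/(4*sqrt(6)) = sqrt(6)*pi/12

Final answer: sqrt(6)*pi/12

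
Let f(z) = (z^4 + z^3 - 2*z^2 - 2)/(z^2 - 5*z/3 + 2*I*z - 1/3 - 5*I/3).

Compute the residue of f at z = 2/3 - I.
Write f(z) = P(z)/Q(z) with P(z) = z^4 + z^3 - 2*z^2 - 2 and Q(z) = z^2 - 5*z/3 + 2*I*z - 1/3 - 5*I/3.
The denominator factors as Q(z) = (z - 2/3 + I)*(z - 1 + I), so z = 2/3 - I is a simple zero of Q and P is analytic there; z = 2/3 - I is therefore a simple pole and
  Res(f, z₀) = P(z₀)/Q'(z₀).

Q'(z) = 2*z - 5/3 + 2*I, so Q'(2/3 - I) = -1/3.
P(2/3 - I) = -329/81 + 103*I/27.

Res(f, 2/3 - I) = (-329/81 + 103*I/27)/(-1/3) = 329/27 - 103*I/9

Final answer: 329/27 - 103*I/9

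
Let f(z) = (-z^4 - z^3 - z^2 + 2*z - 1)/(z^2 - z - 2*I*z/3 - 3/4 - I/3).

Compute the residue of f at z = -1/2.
Write f(z) = P(z)/Q(z) with P(z) = -z^4 - z^3 - z^2 + 2*z - 1 and Q(z) = z^2 - z - 2*I*z/3 - 3/4 - I/3.
The denominator factors as Q(z) = (z - 3/2 - 2*I/3)*(z + 1/2), so z = -1/2 is a simple zero of Q and P is analytic there; z = -1/2 is therefore a simple pole and
  Res(f, z₀) = P(z₀)/Q'(z₀).

Q'(z) = 2*z - 1 - 2*I/3, so Q'(-1/2) = -2 - 2*I/3.
P(-1/2) = -35/16.

Res(f, -1/2) = (-35/16)/(-2 - 2*I/3) = 63/64 - 21*I/64

Final answer: 63/64 - 21*I/64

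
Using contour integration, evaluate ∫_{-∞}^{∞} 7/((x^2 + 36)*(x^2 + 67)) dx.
Let f(z) = 7/((z^2 + 36)*(z^2 + 67)). The denominator has no real zeros and deg Q - deg P = 4 ≥ 2, so the integral of f over the upper semicircle |z| = R tends to 0 as R → ∞. Closing the contour in the upper half-plane,
  ∫_{-∞}^{∞} f(x) dx = 2πi · Σ Res(f, z_k)  over the poles with Im z_k > 0.

Zeros of the denominator: z^2 + 36 = 0 gives z = ±6*I; z^2 + 67 = 0 gives z = ±sqrt(67)*I.
Upper half-plane: z = 6*I, z = sqrt(67)*I (simple).

Each pole is a simple zero of Q(z) = z^4 + 103*z^2 + 2412, so Res(f, z₀) = P(z₀)/Q'(z₀) with P(z) = 7, Q'(z) = 4*z^3 + 206*z:
  Res(f, 6*I) = (7)/(372*I) = -7*I/372
  Res(f, sqrt(67)*I) = (7)/(-62*sqrt(67)*I) = 7*sqrt(67)*I/4154

Sum of residues: 7*I*(-67 + 6*sqrt(67))/24924
∫_{-∞}^{∞} f(x) dx = 2πi · (7*I*(-67 + 6*sqrt(67))/24924) = 7*pi*(67 - 6*sqrt(67))/12462

Final answer: 7*pi*(67 - 6*sqrt(67))/12462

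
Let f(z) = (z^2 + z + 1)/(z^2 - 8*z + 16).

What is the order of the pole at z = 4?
Factor the denominator:
  z^2 - 8*z + 16 = (z - 4)^2

The numerator P(z) = z^2 + z + 1 has P(4) = 21 ≠ 0, so no factor of (z - 4) cancels.
Near z = 4 we can therefore write f(z) = g(z)/(z - 4)^2 with g analytic at 4 and g(4) ≠ 0 (g is just the numerator).

Hence z = 4 is a pole of order 2.

Final answer: 2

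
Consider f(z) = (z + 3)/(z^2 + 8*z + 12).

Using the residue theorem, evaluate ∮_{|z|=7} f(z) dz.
By the residue theorem, ∮_C f(z) dz = 2πi · (sum of the residues of f at the poles inside |z| = 7).

The denominator factors as (z + 6)*(z + 2), so the singularities of f are simple poles at z = -6, z = -2.
  |-6|² = 36 < 49 = 7², so this pole is inside the contour.
  |-2|² = 4 < 49 = 7², so this pole is inside the contour.

With P(z) = z + 3 and Q(z) = z^2 + 8*z + 12, each pole is simple, so Res(f, z₀) = P(z₀)/Q'(z₀) with Q'(z) = 2*z + 8.
  Res(f, -6) = P(-6)/Q'(-6) = (-3)/(-4) = 3/4
  Res(f, -2) = P(-2)/Q'(-2) = (1)/(4) = 1/4

Sum of residues inside C: 1
∮_C f(z) dz = 2πi · (1) = 2*I*pi

Final answer: 2*I*pi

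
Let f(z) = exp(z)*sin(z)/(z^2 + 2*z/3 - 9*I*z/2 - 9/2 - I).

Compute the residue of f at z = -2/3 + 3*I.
Write f(z) = P(z)/Q(z) with P(z) = exp(z)*sin(z) and Q(z) = z^2 + 2*z/3 - 9*I*z/2 - 9/2 - I.
The denominator factors as Q(z) = (z + 2/3 - 3*I)*(z - 3*I/2), so z = -2/3 + 3*I is a simple zero of Q and P is analytic there; z = -2/3 + 3*I is therefore a simple pole and
  Res(f, z₀) = P(z₀)/Q'(z₀).

Q'(z) = 2*z + 2/3 - 9*I/2, so Q'(-2/3 + 3*I) = -2/3 + 3*I/2.
P(-2/3 + 3*I) = -exp(-2/3 + 3*I)*sin(2/3 - 3*I).

Res(f, -2/3 + 3*I) = (-exp(-2/3 + 3*I)*sin(2/3 - 3*I))/(-2/3 + 3*I/2) = (24/97 + 54*I/97)*exp(-2/3 + 3*I)*sin(2/3 - 3*I)

Final answer: (24/97 + 54*I/97)*exp(-2/3 + 3*I)*sin(2/3 - 3*I)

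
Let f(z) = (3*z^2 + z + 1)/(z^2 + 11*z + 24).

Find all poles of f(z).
The singularities of f are the zeros of the denominator. Factoring,
  z^2 + 11*z + 24 = (z + 3)*(z + 8)
so the candidates are z = -3, z = -8.

Check the numerator P(z) = 3*z^2 + z + 1 at each one:
  P(-3) = 25 ≠ 0, so z = -3 is a (simple) pole.
  P(-8) = 185 ≠ 0, so z = -8 is a (simple) pole.

Poles of f: {-8, -3}

Final answer: {-8, -3}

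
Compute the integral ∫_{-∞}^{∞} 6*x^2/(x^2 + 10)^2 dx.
Let f(z) = 6*z^2/(z^2 + 10)^2. The denominator has no real zeros and deg Q - deg P = 2 ≥ 2, so the integral of f over the upper semicircle |z| = R tends to 0 as R → ∞. Closing the contour in the upper half-plane,
  ∫_{-∞}^{∞} f(x) dx = 2πi · Σ Res(f, z_k)  over the poles with Im z_k > 0.

Zeros of the denominator: z^2 + 10 = 0 gives z = ±sqrt(10)*I.
Upper half-plane: z = sqrt(10)*I (a pole of order 2).

Write f(z) = g(z)/(z - sqrt(10)*I)^2 with g(z) = 6*z^2/(z + sqrt(10)*I)^2. For a double pole, Res(f, z₀) = g'(z₀):
  g'(z) = 12*sqrt(10)*I*z/(z + sqrt(10)*I)^3
  Res(f, sqrt(10)*I) = g'(sqrt(10)*I) = -3*sqrt(10)*I/20

∫_{-∞}^{∞} f(x) dx = 2πi · (-3*sqrt(10)*I/20) = 3*sqrt(10)*pi/10

Final answer: 3*sqrt(10)*pi/10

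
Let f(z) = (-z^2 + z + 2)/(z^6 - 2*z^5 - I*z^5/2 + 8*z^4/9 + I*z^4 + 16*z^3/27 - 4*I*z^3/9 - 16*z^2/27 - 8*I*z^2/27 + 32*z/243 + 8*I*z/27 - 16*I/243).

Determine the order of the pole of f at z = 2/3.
4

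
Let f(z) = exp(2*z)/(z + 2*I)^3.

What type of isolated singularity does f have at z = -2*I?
Write f(z) = g(z)/(z + 2*I)^3 with g(z) = exp(2*z).
g is entire and g(-2*I) = exp(-4*I) ≠ 0, so no factor of (z + 2*I) cancels: the Laurent expansion of f about z = -2*I starts at the power -3, i.e. lim_{z→z₀} (z - z₀)^3 f(z) = exp(-4*I) is finite and nonzero.
So z = -2*I is a pole of order 3.

Final answer: pole of order 3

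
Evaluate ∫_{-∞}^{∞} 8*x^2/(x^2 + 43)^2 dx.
4*sqrt(43)*pi/43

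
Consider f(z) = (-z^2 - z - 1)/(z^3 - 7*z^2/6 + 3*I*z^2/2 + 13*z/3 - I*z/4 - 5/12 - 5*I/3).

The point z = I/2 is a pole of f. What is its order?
Factor the denominator:
  z^3 - 7*z^2/6 + 3*I*z^2/2 + 13*z/3 - I*z/4 - 5/12 - 5*I/3 = (z - I/2)*(z - 2/3 + 3*I)*(z - 1/2 - I)

The numerator P(z) = -z^2 - z - 1 has P(I/2) = -3/4 - I/2 ≠ 0, so no factor of (z - I/2) cancels.
Near z = I/2 we can therefore write f(z) = g(z)/(z - I/2) with g analytic at I/2 and g(I/2) ≠ 0 (g is the numerator divided by the remaining denominator factors).

Hence z = I/2 is a pole of order 1.

Final answer: 1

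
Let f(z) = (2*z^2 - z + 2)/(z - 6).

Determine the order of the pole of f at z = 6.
Factor the denominator:
  z - 6 = (z - 6)

The numerator P(z) = 2*z^2 - z + 2 has P(6) = 68 ≠ 0, so no factor of (z - 6) cancels.
Near z = 6 we can therefore write f(z) = g(z)/(z - 6) with g analytic at 6 and g(6) ≠ 0 (g is just the numerator).

Hence z = 6 is a pole of order 1.

Final answer: 1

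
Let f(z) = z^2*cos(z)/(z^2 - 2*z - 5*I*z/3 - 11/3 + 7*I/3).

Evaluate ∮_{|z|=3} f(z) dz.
pi*(-144/145 - 12*I/145)*cos(1 - I)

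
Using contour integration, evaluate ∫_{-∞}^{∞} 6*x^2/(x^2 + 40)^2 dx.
3*sqrt(10)*pi/20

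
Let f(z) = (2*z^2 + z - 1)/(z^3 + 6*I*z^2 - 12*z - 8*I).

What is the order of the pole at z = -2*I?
Factor the denominator:
  z^3 + 6*I*z^2 - 12*z - 8*I = (z + 2*I)^3

The numerator P(z) = 2*z^2 + z - 1 has P(-2*I) = -9 - 2*I ≠ 0, so no factor of (z + 2*I) cancels.
Near z = -2*I we can therefore write f(z) = g(z)/(z + 2*I)^3 with g analytic at -2*I and g(-2*I) ≠ 0 (g is just the numerator).

Hence z = -2*I is a pole of order 3.

Final answer: 3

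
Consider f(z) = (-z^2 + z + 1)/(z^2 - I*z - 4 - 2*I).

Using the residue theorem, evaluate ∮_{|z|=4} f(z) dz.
By the residue theorem, ∮_C f(z) dz = 2πi · (sum of the residues of f at the poles inside |z| = 4).

The denominator factors as (z + 2)*(z - 2 - I), so the singularities of f are simple poles at z = -2, z = 2 + I.
  |-2|² = 4 < 16 = 4², so this pole is inside the contour.
  |2 + I|² = 5 < 16 = 4², so this pole is inside the contour.

With P(z) = -z^2 + z + 1 and Q(z) = z^2 - I*z - 4 - 2*I, each pole is simple, so Res(f, z₀) = P(z₀)/Q'(z₀) with Q'(z) = 2*z - I.
  Res(f, -2) = P(-2)/Q'(-2) = (-5)/(-4 - I) = 20/17 - 5*I/17
  Res(f, 2 + I) = P(2 + I)/Q'(2 + I) = (-3*I)/(4 + I) = -3/17 - 12*I/17

Sum of residues inside C: 1 - I
∮_C f(z) dz = 2πi · (1 - I) = pi*(2 + 2*I)

Final answer: pi*(2 + 2*I)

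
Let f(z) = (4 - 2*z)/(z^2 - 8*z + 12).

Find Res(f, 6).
Write f(z) = P(z)/Q(z) with P(z) = 4 - 2*z and Q(z) = z^2 - 8*z + 12.
The denominator factors as Q(z) = (z - 6)*(z - 2), so z = 6 is a simple zero of Q and P is analytic there; z = 6 is therefore a simple pole and
  Res(f, z₀) = P(z₀)/Q'(z₀).

Q'(z) = 2*z - 8, so Q'(6) = 4.
P(6) = -8.

Res(f, 6) = (-8)/(4) = -2

Final answer: -2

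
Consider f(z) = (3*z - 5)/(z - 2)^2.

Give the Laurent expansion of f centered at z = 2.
Put w = z - (2), i.e. z = w + 2. The denominator is w^2, so it suffices to rewrite the numerator in powers of w.

P(z) = 3*z - 5
P(w + 2) = 1 + 3*w

Dividing each term by w^2:
  f = 1/w^2 + 3/w

Substituting back w = z - 2:
  f(z) = 1/(z - 2)^2 + 3/(z - 2)

The series is finite because the numerator is a polynomial; the negative powers form the principal part, and the coefficient of 1/(z - 2) gives Res(f, 2) = 3.

Final answer: 1/(z - 2)^2 + 3/(z - 2)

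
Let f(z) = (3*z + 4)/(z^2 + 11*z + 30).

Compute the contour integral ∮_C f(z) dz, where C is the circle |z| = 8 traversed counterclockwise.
By the residue theorem, ∮_C f(z) dz = 2πi · (sum of the residues of f at the poles inside |z| = 8).

The denominator factors as (z + 6)*(z + 5), so the singularities of f are simple poles at z = -6, z = -5.
  |-6|² = 36 < 64 = 8², so this pole is inside the contour.
  |-5|² = 25 < 64 = 8², so this pole is inside the contour.

With P(z) = 3*z + 4 and Q(z) = z^2 + 11*z + 30, each pole is simple, so Res(f, z₀) = P(z₀)/Q'(z₀) with Q'(z) = 2*z + 11.
  Res(f, -6) = P(-6)/Q'(-6) = (-14)/(-1) = 14
  Res(f, -5) = P(-5)/Q'(-5) = (-11)/(1) = -11

Sum of residues inside C: 3
∮_C f(z) dz = 2πi · (3) = 6*I*pi

Final answer: 6*I*pi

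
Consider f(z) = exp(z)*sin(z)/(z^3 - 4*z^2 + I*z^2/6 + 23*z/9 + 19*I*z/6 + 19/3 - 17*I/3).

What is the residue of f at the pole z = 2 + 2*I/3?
Write f(z) = P(z)/Q(z) with P(z) = exp(z)*sin(z) and Q(z) = z^3 - 4*z^2 + I*z^2/6 + 23*z/9 + 19*I*z/6 + 19/3 - 17*I/3.
The denominator factors as Q(z) = (z - 2 - 2*I/3)*(z + 1 - 2*I/3)*(z - 3 + 3*I/2), so z = 2 + 2*I/3 is a simple zero of Q and P is analytic there; z = 2 + 2*I/3 is therefore a simple pole and
  Res(f, z₀) = P(z₀)/Q'(z₀).

Q'(z) = 3*z^2 - 8*z + I*z/3 + 23/9 + 19*I/6, so Q'(2 + 2*I/3) = -3 + 13*I/2.
P(2 + 2*I/3) = exp(2 + 2*I/3)*sin(2 + 2*I/3).

Res(f, 2 + 2*I/3) = (exp(2 + 2*I/3)*sin(2 + 2*I/3))/(-3 + 13*I/2) = (-12/205 - 26*I/205)*exp(2 + 2*I/3)*sin(2 + 2*I/3)

Final answer: (-12/205 - 26*I/205)*exp(2 + 2*I/3)*sin(2 + 2*I/3)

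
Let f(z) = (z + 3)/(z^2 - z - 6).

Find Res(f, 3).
6/5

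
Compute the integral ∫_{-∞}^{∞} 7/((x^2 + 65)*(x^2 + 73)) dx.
Let f(z) = 7/((z^2 + 65)*(z^2 + 73)). The denominator has no real zeros and deg Q - deg P = 4 ≥ 2, so the integral of f over the upper semicircle |z| = R tends to 0 as R → ∞. Closing the contour in the upper half-plane,
  ∫_{-∞}^{∞} f(x) dx = 2πi · Σ Res(f, z_k)  over the poles with Im z_k > 0.

Zeros of the denominator: z^2 + 65 = 0 gives z = ±sqrt(65)*I; z^2 + 73 = 0 gives z = ±sqrt(73)*I.
Upper half-plane: z = sqrt(65)*I, z = sqrt(73)*I (simple).

Each pole is a simple zero of Q(z) = z^4 + 138*z^2 + 4745, so Res(f, z₀) = P(z₀)/Q'(z₀) with P(z) = 7, Q'(z) = 4*z^3 + 276*z:
  Res(f, sqrt(65)*I) = (7)/(16*sqrt(65)*I) = -7*sqrt(65)*I/1040
  Res(f, sqrt(73)*I) = (7)/(-16*sqrt(73)*I) = 7*sqrt(73)*I/1168

Sum of residues: 7*I*(-73*sqrt(65) + 65*sqrt(73))/75920
∫_{-∞}^{∞} f(x) dx = 2πi · (7*I*(-73*sqrt(65) + 65*sqrt(73))/75920) = 7*pi*(-65*sqrt(73) + 73*sqrt(65))/37960

Final answer: 7*pi*(-65*sqrt(73) + 73*sqrt(65))/37960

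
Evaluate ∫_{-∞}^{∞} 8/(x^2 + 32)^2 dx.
sqrt(2)*pi/64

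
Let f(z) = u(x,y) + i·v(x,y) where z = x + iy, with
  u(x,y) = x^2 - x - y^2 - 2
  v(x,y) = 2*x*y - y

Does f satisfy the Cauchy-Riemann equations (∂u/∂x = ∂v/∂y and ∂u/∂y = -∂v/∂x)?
∂u/∂x = 2*x - 1
∂v/∂y = 2*x - 1
∂u/∂y = -2*y
∂v/∂x = 2*y
∂u/∂x = ∂v/∂y and ∂u/∂y = -∂v/∂x hold identically; f is analytic.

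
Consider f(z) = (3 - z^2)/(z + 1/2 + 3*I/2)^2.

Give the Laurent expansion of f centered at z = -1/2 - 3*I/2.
(5 - 3*I/2)/(z + 1/2 + 3*I/2)^2 + (1 + 3*I)/(z + 1/2 + 3*I/2) - 1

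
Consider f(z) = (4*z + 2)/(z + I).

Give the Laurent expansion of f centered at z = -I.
Put w = z - (-I), i.e. z = w - I. The denominator is w, so it suffices to rewrite the numerator in powers of w.

P(z) = 4*z + 2
P(w - I) = 2 - 4*I + 4*w

Dividing each term by w:
  f = (2 - 4*I)/w + 4

Substituting back w = z + I:
  f(z) = (2 - 4*I)/(z + I) + 4

The series is finite because the numerator is a polynomial; the negative powers form the principal part, and the coefficient of 1/(z + I) gives Res(f, -I) = 2 - 4*I.

Final answer: (2 - 4*I)/(z + I) + 4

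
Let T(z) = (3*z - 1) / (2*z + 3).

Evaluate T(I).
Substitute z = I:
  numerator:   3*(I) - 1 = -1 + 3*I
  denominator: 2*(I) + 3 = 3 + 2*I
T(I) = (-1 + 3*I)/(3 + 2*I); multiplying numerator and denominator by the conjugate 3 - 2*I gives (3 + 11*I)/13 = 3/13 + 11*I/13

Final answer: 3/13 + 11*I/13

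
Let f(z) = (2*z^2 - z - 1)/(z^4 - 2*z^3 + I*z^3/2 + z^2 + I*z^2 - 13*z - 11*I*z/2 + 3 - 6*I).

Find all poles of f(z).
{-1 + 2*I, -2*I, -I/2, 3}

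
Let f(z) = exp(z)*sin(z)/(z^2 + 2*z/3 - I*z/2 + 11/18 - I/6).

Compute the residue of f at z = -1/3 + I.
Write f(z) = P(z)/Q(z) with P(z) = exp(z)*sin(z) and Q(z) = z^2 + 2*z/3 - I*z/2 + 11/18 - I/6.
The denominator factors as Q(z) = (z + 1/3 - I)*(z + 1/3 + I/2), so z = -1/3 + I is a simple zero of Q and P is analytic there; z = -1/3 + I is therefore a simple pole and
  Res(f, z₀) = P(z₀)/Q'(z₀).

Q'(z) = 2*z + 2/3 - I/2, so Q'(-1/3 + I) = 3*I/2.
P(-1/3 + I) = -exp(-1/3 + I)*sin(1/3 - I).

Res(f, -1/3 + I) = (-exp(-1/3 + I)*sin(1/3 - I))/(3*I/2) = 2*I*exp(-1/3 + I)*sin(1/3 - I)/3

Final answer: 2*I*exp(-1/3 + I)*sin(1/3 - I)/3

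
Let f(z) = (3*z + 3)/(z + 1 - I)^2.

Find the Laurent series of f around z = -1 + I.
Put w = z - (-1 + I), i.e. z = w - 1 + I. The denominator is w^2, so it suffices to rewrite the numerator in powers of w.

P(z) = 3*z + 3
P(w - 1 + I) = 3*I + 3*w

Dividing each term by w^2:
  f = 3*I/w^2 + 3/w

Substituting back w = z + 1 - I:
  f(z) = 3*I/(z + 1 - I)^2 + 3/(z + 1 - I)

The series is finite because the numerator is a polynomial; the negative powers form the principal part, and the coefficient of 1/(z + 1 - I) gives Res(f, -1 + I) = 3.

Final answer: 3*I/(z + 1 - I)^2 + 3/(z + 1 - I)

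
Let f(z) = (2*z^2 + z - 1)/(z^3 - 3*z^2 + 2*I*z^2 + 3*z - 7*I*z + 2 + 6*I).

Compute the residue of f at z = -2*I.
-1/26 + 47*I/26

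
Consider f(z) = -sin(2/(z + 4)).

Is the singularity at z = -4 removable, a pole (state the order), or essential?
essential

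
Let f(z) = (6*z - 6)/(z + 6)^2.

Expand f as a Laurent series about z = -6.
Put w = z - (-6), i.e. z = w - 6. The denominator is w^2, so it suffices to rewrite the numerator in powers of w.

P(z) = 6*z - 6
P(w - 6) = -42 + 6*w

Dividing each term by w^2:
  f = -42/w^2 + 6/w

Substituting back w = z + 6:
  f(z) = -42/(z + 6)^2 + 6/(z + 6)

The series is finite because the numerator is a polynomial; the negative powers form the principal part, and the coefficient of 1/(z + 6) gives Res(f, -6) = 6.

Final answer: -42/(z + 6)^2 + 6/(z + 6)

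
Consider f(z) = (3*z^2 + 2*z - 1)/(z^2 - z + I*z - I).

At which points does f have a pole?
The singularities of f are the zeros of the denominator. Factoring,
  z^2 - z + I*z - I = (z - 1)*(z + I)
so the candidates are z = 1, z = -I.

Check the numerator P(z) = 3*z^2 + 2*z - 1 at each one:
  P(1) = 4 ≠ 0, so z = 1 is a (simple) pole.
  P(-I) = -4 - 2*I ≠ 0, so z = -I is a (simple) pole.

Poles of f: {-I, 1}

Final answer: {-I, 1}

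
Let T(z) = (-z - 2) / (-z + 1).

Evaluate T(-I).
Substitute z = -I:
  numerator:   -(-I) - 2 = -2 + I
  denominator: -(-I) + 1 = 1 + I
T(-I) = (-2 + I)/(1 + I); multiplying numerator and denominator by the conjugate 1 - I gives (-1 + 3*I)/2 = -1/2 + 3*I/2

Final answer: -1/2 + 3*I/2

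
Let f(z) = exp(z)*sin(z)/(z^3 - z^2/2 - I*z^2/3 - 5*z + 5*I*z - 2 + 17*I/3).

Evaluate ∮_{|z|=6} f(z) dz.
By the residue theorem, ∮_C f(z) dz = 2πi · (sum of the residues of f at the poles inside |z| = 6).

The denominator factors as (z + 3/2 - I)*(z - 3 + I)*(z + 1 - I/3), so the singularities of f are simple poles at z = -3/2 + I, z = 3 - I, z = -1 + I/3.
  |-3/2 + I|² = 13/4 < 36 = 6², so this pole is inside the contour.
  |3 - I|² = 10 < 36 = 6², so this pole is inside the contour.
  |-1 + I/3|² = 10/9 < 36 = 6², so this pole is inside the contour.

With P(z) = exp(z)*sin(z) and Q(z) = z^3 - z^2/2 - I*z^2/3 - 5*z + 5*I*z - 2 + 17*I/3, each pole is simple, so Res(f, z₀) = P(z₀)/Q'(z₀) with Q'(z) = 3*z^2 - z - 2*I*z/3 - 5 + 5*I.
  Res(f, -3/2 + I) = P(-3/2 + I)/Q'(-3/2 + I) = (-exp(-3/2 + I)*sin(3/2 - I))/(11/12 - 4*I) = (-132/2425 - 576*I/2425)*exp(-3/2 + I)*sin(3/2 - I)
  Res(f, 3 - I) = P(3 - I)/Q'(3 - I) = (exp(3 - I)*sin(3 - I))/(46/3 - 14*I) = (69/1940 + 63*I/1940)*exp(3 - I)*sin(3 - I)
  Res(f, -1 + I/3) = P(-1 + I/3)/Q'(-1 + I/3) = (-exp(-1 + I/3)*sin(1 - I/3))/(-10/9 + 10*I/3) = (9/100 + 27*I/100)*exp(-1 + I/3)*sin(1 - I/3)

Sum of residues inside C: (-132/2425 - 576*I/2425)*exp(-3/2 + I)*sin(3/2 - I) + (9/100 + 27*I/100)*exp(-1 + I/3)*sin(1 - I/3) + (69/1940 + 63*I/1940)*exp(3 - I)*sin(3 - I)
∮_C f(z) dz = 2πi · ((-132/2425 - 576*I/2425)*exp(-3/2 + I)*sin(3/2 - I) + (9/100 + 27*I/100)*exp(-1 + I/3)*sin(1 - I/3) + (69/1940 + 63*I/1940)*exp(3 - I)*sin(3 - I)) = pi*(-27/50 + 9*I/50)*exp(-1 + I/3)*sin(1 - I/3) + pi*(1152/2425 - 264*I/2425)*exp(-3/2 + I)*sin(3/2 - I) + pi*(-63/970 + 69*I/970)*exp(3 - I)*sin(3 - I)

Final answer: pi*(-27/50 + 9*I/50)*exp(-1 + I/3)*sin(1 - I/3) + pi*(1152/2425 - 264*I/2425)*exp(-3/2 + I)*sin(3/2 - I) + pi*(-63/970 + 69*I/970)*exp(3 - I)*sin(3 - I)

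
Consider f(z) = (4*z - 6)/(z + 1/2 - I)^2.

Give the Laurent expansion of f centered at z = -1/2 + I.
Put w = z - (-1/2 + I), i.e. z = w - 1/2 + I. The denominator is w^2, so it suffices to rewrite the numerator in powers of w.

P(z) = 4*z - 6
P(w - 1/2 + I) = -8 + 4*I + 4*w

Dividing each term by w^2:
  f = (-8 + 4*I)/w^2 + 4/w

Substituting back w = z + 1/2 - I:
  f(z) = (-8 + 4*I)/(z + 1/2 - I)^2 + 4/(z + 1/2 - I)

The series is finite because the numerator is a polynomial; the negative powers form the principal part, and the coefficient of 1/(z + 1/2 - I) gives Res(f, -1/2 + I) = 4.

Final answer: (-8 + 4*I)/(z + 1/2 - I)^2 + 4/(z + 1/2 - I)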